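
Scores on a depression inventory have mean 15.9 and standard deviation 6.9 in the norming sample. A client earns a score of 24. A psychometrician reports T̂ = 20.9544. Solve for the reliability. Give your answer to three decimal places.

T̂ = ρX + (1 − ρ)μ  ⇒  T̂ − μ = ρ(X − μ)
ρ = (T̂ − μ)/(X − μ) = (20.9544 − 15.9) / (24 − 15.9) = 5.0544 / 8.1 = 0.62400

0.624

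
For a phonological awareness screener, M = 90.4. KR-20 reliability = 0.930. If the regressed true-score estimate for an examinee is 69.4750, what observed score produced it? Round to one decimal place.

T̂ = ρX + (1 − ρ)μ  ⇒  X = (T̂ − (1 − ρ)μ) / ρ
X = (69.4750 − 0.070 × 90.4) / 0.930 = (69.4750 − 6.3280) / 0.930 = 63.1470 / 0.930 = 67.900

67.9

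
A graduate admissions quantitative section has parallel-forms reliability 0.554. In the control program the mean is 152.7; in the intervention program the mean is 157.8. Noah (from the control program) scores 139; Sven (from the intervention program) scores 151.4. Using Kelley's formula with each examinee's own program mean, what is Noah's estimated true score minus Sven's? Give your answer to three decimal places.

-9.144

T̂_Noah = 0.554(139) + 0.446(152.7) = 145.11020
T̂_Sven = 0.554(151.4) + 0.446(157.8) = 154.25440
Difference = 145.11020 − 154.25440 = -9.14420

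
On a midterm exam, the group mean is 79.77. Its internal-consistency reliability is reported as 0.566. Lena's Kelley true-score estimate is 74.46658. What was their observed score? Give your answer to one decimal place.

70.4

T̂ = ρX + (1 − ρ)μ  ⇒  X = (T̂ − (1 − ρ)μ) / ρ
X = (74.46658 − 0.434 × 79.77) / 0.566 = (74.46658 − 34.62018) / 0.566 = 39.84640 / 0.566 = 70.400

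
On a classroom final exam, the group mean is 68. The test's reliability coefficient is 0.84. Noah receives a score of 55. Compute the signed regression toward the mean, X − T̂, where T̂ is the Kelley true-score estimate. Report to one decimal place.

T̂ = 0.84(55) + 0.16(68) = 46.20 + 10.88 = 57.080 → 57.08
X − T̂ = 55 − 57.08 = -2.08 → -2.1

-2.1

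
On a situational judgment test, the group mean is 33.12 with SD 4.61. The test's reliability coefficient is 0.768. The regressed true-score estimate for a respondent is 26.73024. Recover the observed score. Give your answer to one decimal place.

T̂ = ρX + (1 − ρ)μ  ⇒  X = (T̂ − (1 − ρ)μ) / ρ
X = (26.73024 − 0.232 × 33.12) / 0.768 = (26.73024 − 7.68384) / 0.768 = 19.04640 / 0.768 = 24.800

24.8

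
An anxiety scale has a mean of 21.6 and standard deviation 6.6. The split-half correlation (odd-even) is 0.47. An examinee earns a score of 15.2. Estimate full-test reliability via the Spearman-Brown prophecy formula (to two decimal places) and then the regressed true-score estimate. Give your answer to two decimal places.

17.50

Spearman-Brown: ρ = 2r/(1 + r) = 2(0.47)/(1 + 0.47) = 0.940/1.47 = 0.6395 → 0.64
Weight the observed score by reliability and the mean by (1 − reliability): T̂ = 0.64·15.2 + 0.36·21.6 = 9.728 + 7.776 = 17.504.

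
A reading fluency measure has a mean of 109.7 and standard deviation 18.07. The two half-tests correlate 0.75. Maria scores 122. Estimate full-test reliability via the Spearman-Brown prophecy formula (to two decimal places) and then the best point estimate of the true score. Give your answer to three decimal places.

120.278

Spearman-Brown: ρ = 2r/(1 + r) = 2(0.75)/(1 + 0.75) = 1.500/1.75 = 0.8571 → 0.86
Regress the observed score toward the mean by the unreliability: T̂ = 0.86·122 + 0.14·109.7 = 104.92 + 15.358 = 120.2780.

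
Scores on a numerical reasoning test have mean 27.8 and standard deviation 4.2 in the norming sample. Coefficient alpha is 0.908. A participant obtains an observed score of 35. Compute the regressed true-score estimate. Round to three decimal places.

Weight the observed score by reliability and the mean by (1 − reliability): T̂ = 0.908·35 + 0.092·27.8 = 31.780 + 2.5576 = 34.3376.

34.338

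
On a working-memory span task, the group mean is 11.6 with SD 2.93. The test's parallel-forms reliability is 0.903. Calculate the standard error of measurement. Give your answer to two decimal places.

SEM = SD · √(1 − ρ) = 2.93 × √0.097 = 2.93 × 0.3114 = 0.913

0.91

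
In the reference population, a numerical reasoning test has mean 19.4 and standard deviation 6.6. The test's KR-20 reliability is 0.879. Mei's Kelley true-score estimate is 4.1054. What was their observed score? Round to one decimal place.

T̂ = ρX + (1 − ρ)μ  ⇒  X = (T̂ − (1 − ρ)μ) / ρ
X = (4.1054 − 0.121 × 19.4) / 0.879 = (4.1054 − 2.3474) / 0.879 = 1.7580 / 0.879 = 2.000

2.0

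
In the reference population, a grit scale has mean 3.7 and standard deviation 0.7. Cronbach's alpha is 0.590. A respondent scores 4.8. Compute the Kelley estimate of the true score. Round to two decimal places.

T̂ = ρX + (1 − ρ)μ
  = 0.590 × 4.8 + 0.410 × 3.7
  = 2.8320 + 1.5170
  = 4.349
  ≈ 4.35

4.35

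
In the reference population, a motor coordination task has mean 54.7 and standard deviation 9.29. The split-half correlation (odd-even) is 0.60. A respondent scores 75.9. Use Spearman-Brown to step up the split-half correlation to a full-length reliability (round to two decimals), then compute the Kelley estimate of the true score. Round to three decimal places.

Spearman-Brown: ρ = 2r/(1 + r) = 2(0.60)/(1 + 0.60) = 1.200/1.60 = 0.7500 → 0.75
T̂ = 0.75(75.9) + 0.25(54.7) = 56.925 + 13.675 = 70.6000 → 70.600

70.600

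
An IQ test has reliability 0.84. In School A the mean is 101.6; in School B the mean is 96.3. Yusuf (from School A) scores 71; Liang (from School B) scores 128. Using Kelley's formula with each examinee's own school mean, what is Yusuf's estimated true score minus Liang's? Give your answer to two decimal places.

-47.03

T̂_Yusuf = 0.84(71) + 0.16(101.6) = 75.8960
T̂_Liang = 0.84(128) + 0.16(96.3) = 122.9280
Difference = 75.8960 − 122.9280 = -47.0320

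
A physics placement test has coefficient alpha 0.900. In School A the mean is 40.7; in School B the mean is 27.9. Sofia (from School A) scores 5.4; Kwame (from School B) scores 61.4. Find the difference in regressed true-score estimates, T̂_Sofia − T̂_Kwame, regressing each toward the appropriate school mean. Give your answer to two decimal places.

-49.12

T̂_Sofia = 0.900(5.4) + 0.100(40.7) = 8.9300
T̂_Kwame = 0.900(61.4) + 0.100(27.9) = 58.0500
Difference = 8.9300 − 58.0500 = -49.1200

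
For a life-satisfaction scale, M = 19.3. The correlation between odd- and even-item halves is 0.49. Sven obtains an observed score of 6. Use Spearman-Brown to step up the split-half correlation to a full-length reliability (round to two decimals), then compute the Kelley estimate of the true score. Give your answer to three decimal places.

10.522

Spearman-Brown: ρ = 2r/(1 + r) = 2(0.49)/(1 + 0.49) = 0.980/1.49 = 0.6577 → 0.66
Regress the observed score toward the mean by the unreliability: T̂ = 0.66·6 + 0.34·19.3 = 3.96 + 6.562 = 10.5220.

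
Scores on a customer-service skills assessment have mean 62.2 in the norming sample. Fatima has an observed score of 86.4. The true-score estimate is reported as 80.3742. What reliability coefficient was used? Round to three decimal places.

0.751

T̂ = ρX + (1 − ρ)μ  ⇒  T̂ − μ = ρ(X − μ)
ρ = (T̂ − μ)/(X − μ) = (80.3742 − 62.2) / (86.4 − 62.2) = 18.1742 / 24.2 = 0.75100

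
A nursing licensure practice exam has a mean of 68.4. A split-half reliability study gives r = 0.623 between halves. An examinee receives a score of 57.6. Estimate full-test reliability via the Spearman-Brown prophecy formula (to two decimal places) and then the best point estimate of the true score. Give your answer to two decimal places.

60.08

Spearman-Brown: ρ = 2r/(1 + r) = 2(0.623)/(1 + 0.623) = 1.2460/1.623 = 0.7677 → 0.77
Regress the observed score toward the mean by the unreliability: T̂ = 0.77·57.6 + 0.23·68.4 = 44.352 + 15.732 = 60.084.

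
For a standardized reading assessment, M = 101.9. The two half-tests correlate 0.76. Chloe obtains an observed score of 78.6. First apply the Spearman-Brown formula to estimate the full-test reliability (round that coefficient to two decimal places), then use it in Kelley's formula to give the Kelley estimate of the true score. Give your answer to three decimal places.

81.862

Spearman-Brown: ρ = 2r/(1 + r) = 2(0.76)/(1 + 0.76) = 1.520/1.76 = 0.8636 → 0.86
Regress the observed score toward the mean by the unreliability: T̂ = 0.86·78.6 + 0.14·101.9 = 67.596 + 14.266 = 81.8620.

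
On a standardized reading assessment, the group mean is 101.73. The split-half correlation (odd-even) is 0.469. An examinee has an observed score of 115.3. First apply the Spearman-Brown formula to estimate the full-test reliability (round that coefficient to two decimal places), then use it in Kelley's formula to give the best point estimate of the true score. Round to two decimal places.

110.41

Spearman-Brown: ρ = 2r/(1 + r) = 2(0.469)/(1 + 0.469) = 0.9380/1.469 = 0.6385 → 0.64
Regress the observed score toward the mean by the unreliability: T̂ = 0.64·115.3 + 0.36·101.73 = 73.792 + 36.6228 = 110.415.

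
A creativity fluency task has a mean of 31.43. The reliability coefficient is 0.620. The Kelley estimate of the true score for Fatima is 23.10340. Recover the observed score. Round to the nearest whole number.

T̂ = ρX + (1 − ρ)μ  ⇒  X = (T̂ − (1 − ρ)μ) / ρ
X = (23.10340 − 0.380 × 31.43) / 0.620 = (23.10340 − 11.94340) / 0.620 = 11.16000 / 0.620 = 18.00

18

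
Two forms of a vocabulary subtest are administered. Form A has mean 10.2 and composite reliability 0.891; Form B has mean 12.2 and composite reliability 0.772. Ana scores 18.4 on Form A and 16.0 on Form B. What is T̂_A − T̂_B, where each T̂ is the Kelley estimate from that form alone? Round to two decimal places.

2.37

T̂_A = 0.891(18.4) + 0.109(10.2) = 17.5062
T̂_B = 0.772(16.0) + 0.228(12.2) = 15.1336
T̂_A − T̂_B = 2.3726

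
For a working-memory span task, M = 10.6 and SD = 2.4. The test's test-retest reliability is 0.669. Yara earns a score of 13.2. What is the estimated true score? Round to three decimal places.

12.339

T̂ = 0.669(13.2) + 0.331(10.6) = 8.8308 + 3.5086 = 12.3394 → 12.339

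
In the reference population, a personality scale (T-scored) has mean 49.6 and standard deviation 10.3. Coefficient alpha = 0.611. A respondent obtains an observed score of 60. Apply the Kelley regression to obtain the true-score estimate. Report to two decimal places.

55.95

Weight the observed score by reliability and the mean by (1 − reliability): T̂ = 0.611·60 + 0.389·49.6 = 36.660 + 19.2944 = 55.954.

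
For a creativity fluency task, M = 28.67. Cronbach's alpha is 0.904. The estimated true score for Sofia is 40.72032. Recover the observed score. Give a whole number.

T̂ = ρX + (1 − ρ)μ  ⇒  X = (T̂ − (1 − ρ)μ) / ρ
X = (40.72032 − 0.096 × 28.67) / 0.904 = (40.72032 − 2.75232) / 0.904 = 37.96800 / 0.904 = 42.00

42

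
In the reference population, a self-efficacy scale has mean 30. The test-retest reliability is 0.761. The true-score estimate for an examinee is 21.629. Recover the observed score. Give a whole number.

T̂ = ρX + (1 − ρ)μ  ⇒  X = (T̂ − (1 − ρ)μ) / ρ
X = (21.629 − 0.239 × 30) / 0.761 = (21.629 − 7.170) / 0.761 = 14.459 / 0.761 = 19.00

19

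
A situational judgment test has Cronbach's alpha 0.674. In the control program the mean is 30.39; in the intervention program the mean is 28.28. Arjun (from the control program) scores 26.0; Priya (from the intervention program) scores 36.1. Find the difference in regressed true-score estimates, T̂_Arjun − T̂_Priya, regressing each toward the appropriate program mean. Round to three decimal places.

T̂_Arjun = 0.674(26.0) + 0.326(30.39) = 27.43114
T̂_Priya = 0.674(36.1) + 0.326(28.28) = 33.55068
Difference = 27.43114 − 33.55068 = -6.11954

-6.120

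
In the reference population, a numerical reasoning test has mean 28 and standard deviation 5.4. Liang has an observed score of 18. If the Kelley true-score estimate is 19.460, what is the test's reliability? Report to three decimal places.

0.854

T̂ = ρX + (1 − ρ)μ  ⇒  T̂ − μ = ρ(X − μ)
ρ = (T̂ − μ)/(X − μ) = (19.460 − 28) / (18 − 28) = -8.540 / -10.0 = 0.85400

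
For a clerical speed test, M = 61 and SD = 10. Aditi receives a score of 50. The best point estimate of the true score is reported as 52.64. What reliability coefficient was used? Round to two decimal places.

T̂ = ρX + (1 − ρ)μ  ⇒  T̂ − μ = ρ(X − μ)
ρ = (T̂ − μ)/(X − μ) = (52.64 − 61) / (50 − 61) = -8.36 / -11.0 = 0.7600

0.76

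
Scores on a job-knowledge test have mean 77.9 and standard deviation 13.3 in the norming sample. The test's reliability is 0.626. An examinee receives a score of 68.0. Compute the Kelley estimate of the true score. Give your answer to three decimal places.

71.703

T̂ = ρX + (1 − ρ)μ
  = 0.626 × 68.0 + 0.374 × 77.9
  = 42.5680 + 29.1346
  = 71.7026
  ≈ 71.703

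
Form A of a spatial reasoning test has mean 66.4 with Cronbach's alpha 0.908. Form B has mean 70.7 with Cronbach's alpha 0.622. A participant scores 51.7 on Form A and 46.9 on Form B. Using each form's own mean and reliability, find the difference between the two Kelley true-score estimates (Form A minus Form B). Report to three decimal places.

T̂_A = 0.908(51.7) + 0.092(66.4) = 53.05240
T̂_B = 0.622(46.9) + 0.378(70.7) = 55.89640
T̂_A − T̂_B = -2.84400

-2.844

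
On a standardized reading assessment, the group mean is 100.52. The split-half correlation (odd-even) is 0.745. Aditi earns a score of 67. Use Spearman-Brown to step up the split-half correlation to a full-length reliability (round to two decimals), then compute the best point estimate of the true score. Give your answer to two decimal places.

72.03

Spearman-Brown: ρ = 2r/(1 + r) = 2(0.745)/(1 + 0.745) = 1.4900/1.745 = 0.8539 → 0.85
T̂ = 0.85(67) + 0.15(100.52) = 56.95 + 15.0780 = 72.028 → 72.03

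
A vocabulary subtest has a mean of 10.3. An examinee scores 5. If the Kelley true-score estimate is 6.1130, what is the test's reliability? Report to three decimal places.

0.790

T̂ = ρX + (1 − ρ)μ  ⇒  T̂ − μ = ρ(X − μ)
ρ = (T̂ − μ)/(X − μ) = (6.1130 − 10.3) / (5 − 10.3) = -4.1870 / -5.3 = 0.79000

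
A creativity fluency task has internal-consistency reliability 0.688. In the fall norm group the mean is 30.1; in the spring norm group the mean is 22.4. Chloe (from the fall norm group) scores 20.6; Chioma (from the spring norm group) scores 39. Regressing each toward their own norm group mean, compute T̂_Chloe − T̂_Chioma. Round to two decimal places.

T̂_Chloe = 0.688(20.6) + 0.312(30.1) = 23.5640
T̂_Chioma = 0.688(39) + 0.312(22.4) = 33.8208
Difference = 23.5640 − 33.8208 = -10.2568

-10.26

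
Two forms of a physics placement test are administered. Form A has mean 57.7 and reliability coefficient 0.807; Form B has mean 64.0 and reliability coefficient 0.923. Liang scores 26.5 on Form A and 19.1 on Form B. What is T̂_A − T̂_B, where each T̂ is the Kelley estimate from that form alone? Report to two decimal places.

9.96

T̂_A = 0.807(26.5) + 0.193(57.7) = 32.5216
T̂_B = 0.923(19.1) + 0.077(64.0) = 22.5573
T̂_A − T̂_B = 9.9643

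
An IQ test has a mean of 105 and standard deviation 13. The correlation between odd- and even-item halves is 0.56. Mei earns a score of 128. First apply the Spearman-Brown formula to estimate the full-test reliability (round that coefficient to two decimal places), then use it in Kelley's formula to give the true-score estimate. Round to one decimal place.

121.6

Spearman-Brown: ρ = 2r/(1 + r) = 2(0.56)/(1 + 0.56) = 1.120/1.56 = 0.7179 → 0.72
Weight the observed score by reliability and the mean by (1 − reliability): T̂ = 0.72·128 + 0.28·105 = 92.16 + 29.40 = 121.56.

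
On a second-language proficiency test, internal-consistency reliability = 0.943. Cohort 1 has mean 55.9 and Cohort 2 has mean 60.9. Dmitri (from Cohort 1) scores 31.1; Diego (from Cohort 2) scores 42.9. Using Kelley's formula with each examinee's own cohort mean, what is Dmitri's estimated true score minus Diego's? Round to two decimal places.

T̂_Dmitri = 0.943(31.1) + 0.057(55.9) = 32.5136
T̂_Diego = 0.943(42.9) + 0.057(60.9) = 43.9260
Difference = 32.5136 − 43.9260 = -11.4124

-11.41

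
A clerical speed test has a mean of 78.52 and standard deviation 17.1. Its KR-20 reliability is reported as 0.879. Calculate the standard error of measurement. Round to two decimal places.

SEM = SD · √(1 − ρ) = 17.1 × √0.121 = 17.1 × 0.3479 = 5.948

5.95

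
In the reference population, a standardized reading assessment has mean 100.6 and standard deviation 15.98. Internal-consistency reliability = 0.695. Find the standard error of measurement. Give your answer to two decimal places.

8.83

SEM = SD · √(1 − ρ) = 15.98 × √0.305 = 15.98 × 0.5523 = 8.825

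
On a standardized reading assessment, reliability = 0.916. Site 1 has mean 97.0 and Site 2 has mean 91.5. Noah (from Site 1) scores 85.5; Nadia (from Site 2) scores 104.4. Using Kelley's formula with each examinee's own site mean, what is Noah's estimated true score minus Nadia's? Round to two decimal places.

T̂_Noah = 0.916(85.5) + 0.084(97.0) = 86.4660
T̂_Nadia = 0.916(104.4) + 0.084(91.5) = 103.3164
Difference = 86.4660 − 103.3164 = -16.8504

-16.85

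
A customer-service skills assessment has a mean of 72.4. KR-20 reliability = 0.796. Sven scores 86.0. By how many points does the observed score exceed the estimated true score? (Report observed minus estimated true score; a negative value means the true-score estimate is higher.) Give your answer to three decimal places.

2.774

T̂ = 0.796(86.0) + 0.204(72.4) = 68.4560 + 14.7696 = 83.22560 → 83.2256
X − T̂ = 86.0 − 83.2256 = 2.7744 → 2.774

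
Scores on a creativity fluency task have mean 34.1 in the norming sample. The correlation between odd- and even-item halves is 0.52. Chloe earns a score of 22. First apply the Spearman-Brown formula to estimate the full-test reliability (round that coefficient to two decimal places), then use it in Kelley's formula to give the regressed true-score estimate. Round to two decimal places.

Spearman-Brown: ρ = 2r/(1 + r) = 2(0.52)/(1 + 0.52) = 1.040/1.52 = 0.6842 → 0.68
T̂ = 0.68(22) + 0.32(34.1) = 14.96 + 10.912 = 25.872 → 25.87

25.87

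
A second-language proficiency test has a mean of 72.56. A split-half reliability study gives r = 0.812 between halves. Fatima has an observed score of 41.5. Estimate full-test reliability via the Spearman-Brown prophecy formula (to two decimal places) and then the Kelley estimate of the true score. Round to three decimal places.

Spearman-Brown: ρ = 2r/(1 + r) = 2(0.812)/(1 + 0.812) = 1.6240/1.812 = 0.8962 → 0.90
T̂ = ρX + (1 − ρ)μ
  = 0.90 × 41.5 + 0.10 × 72.56
  = 37.350 + 7.2560
  = 44.6060
  ≈ 44.606

44.606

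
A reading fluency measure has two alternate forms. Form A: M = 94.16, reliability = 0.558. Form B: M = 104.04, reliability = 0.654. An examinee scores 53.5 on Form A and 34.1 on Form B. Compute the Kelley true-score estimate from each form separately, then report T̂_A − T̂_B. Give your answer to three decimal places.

13.172

T̂_A = 0.558(53.5) + 0.442(94.16) = 71.47172
T̂_B = 0.654(34.1) + 0.346(104.04) = 58.29924
T̂_A − T̂_B = 13.17248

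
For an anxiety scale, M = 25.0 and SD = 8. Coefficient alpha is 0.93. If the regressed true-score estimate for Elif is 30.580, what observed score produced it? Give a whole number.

T̂ = ρX + (1 − ρ)μ  ⇒  X = (T̂ − (1 − ρ)μ) / ρ
X = (30.580 − 0.07 × 25.0) / 0.93 = (30.580 − 1.750) / 0.93 = 28.830 / 0.93 = 31.00

31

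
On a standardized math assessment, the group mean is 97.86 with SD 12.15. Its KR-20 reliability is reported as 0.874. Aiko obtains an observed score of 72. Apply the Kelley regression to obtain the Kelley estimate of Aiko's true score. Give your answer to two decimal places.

Weight the observed score by reliability and the mean by (1 − reliability): T̂ = 0.874·72 + 0.126·97.86 = 62.928 + 12.33036 = 75.258.

75.26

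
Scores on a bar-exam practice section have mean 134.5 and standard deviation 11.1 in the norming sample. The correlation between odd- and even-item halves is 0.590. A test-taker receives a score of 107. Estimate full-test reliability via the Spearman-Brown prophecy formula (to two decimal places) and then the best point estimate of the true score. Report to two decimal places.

Spearman-Brown: ρ = 2r/(1 + r) = 2(0.590)/(1 + 0.590) = 1.1800/1.590 = 0.7421 → 0.74
T̂ = 0.74(107) + 0.26(134.5) = 79.18 + 34.970 = 114.150 → 114.15

114.15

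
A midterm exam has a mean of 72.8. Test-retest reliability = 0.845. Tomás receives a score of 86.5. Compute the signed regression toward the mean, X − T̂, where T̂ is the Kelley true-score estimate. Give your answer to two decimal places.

T̂ = 0.845(86.5) + 0.155(72.8) = 73.0925 + 11.2840 = 84.3765 → 84.377
X − T̂ = 86.5 − 84.377 = 2.123 → 2.12

2.12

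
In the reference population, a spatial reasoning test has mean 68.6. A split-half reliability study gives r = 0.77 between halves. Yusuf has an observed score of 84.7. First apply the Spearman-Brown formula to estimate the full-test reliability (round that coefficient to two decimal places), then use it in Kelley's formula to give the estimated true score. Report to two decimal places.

Spearman-Brown: ρ = 2r/(1 + r) = 2(0.77)/(1 + 0.77) = 1.540/1.77 = 0.8701 → 0.87
Kelley's formula gives T̂ = 0.87·84.7 + 0.13·68.6 = 73.689 + 8.918 = 82.607.

82.61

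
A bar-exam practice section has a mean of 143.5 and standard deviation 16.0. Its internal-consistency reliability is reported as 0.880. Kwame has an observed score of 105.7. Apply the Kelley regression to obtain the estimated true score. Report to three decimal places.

110.236

T̂ = ρX + (1 − ρ)μ
  = 0.880 × 105.7 + 0.120 × 143.5
  = 93.0160 + 17.2200
  = 110.2360
  ≈ 110.236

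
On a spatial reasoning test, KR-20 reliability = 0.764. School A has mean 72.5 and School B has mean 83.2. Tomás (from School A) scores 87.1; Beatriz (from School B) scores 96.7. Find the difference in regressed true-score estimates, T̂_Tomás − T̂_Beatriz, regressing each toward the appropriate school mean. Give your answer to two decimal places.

-9.86

T̂_Tomás = 0.764(87.1) + 0.236(72.5) = 83.6544
T̂_Beatriz = 0.764(96.7) + 0.236(83.2) = 93.5140
Difference = 83.6544 − 93.5140 = -9.8596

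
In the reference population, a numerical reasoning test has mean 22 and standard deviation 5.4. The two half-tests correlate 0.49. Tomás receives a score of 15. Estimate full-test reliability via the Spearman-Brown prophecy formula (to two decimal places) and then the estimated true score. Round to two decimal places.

17.38

Spearman-Brown: ρ = 2r/(1 + r) = 2(0.49)/(1 + 0.49) = 0.980/1.49 = 0.6577 → 0.66
T̂ = 0.66(15) + 0.34(22) = 9.90 + 7.48 = 17.380 → 17.38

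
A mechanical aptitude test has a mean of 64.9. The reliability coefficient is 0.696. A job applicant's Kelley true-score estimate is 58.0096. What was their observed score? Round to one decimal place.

55.0

T̂ = ρX + (1 − ρ)μ  ⇒  X = (T̂ − (1 − ρ)μ) / ρ
X = (58.0096 − 0.304 × 64.9) / 0.696 = (58.0096 − 19.7296) / 0.696 = 38.2800 / 0.696 = 55.000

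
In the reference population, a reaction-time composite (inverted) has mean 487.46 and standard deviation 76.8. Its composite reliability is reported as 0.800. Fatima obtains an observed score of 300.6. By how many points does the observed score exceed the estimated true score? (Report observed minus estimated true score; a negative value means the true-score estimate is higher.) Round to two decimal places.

Regress the observed score toward the mean by the unreliability: T̂ = 0.800·300.6 + 0.200·487.46 = 240.4800 + 97.49200 = 337.9720.
X − T̂ = 300.6 − 337.972 = -37.372 → -37.37

-37.37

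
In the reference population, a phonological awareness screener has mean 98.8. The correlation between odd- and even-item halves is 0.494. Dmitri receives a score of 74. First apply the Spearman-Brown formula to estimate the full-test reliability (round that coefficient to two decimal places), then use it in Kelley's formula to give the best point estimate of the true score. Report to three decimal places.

82.432

Spearman-Brown: ρ = 2r/(1 + r) = 2(0.494)/(1 + 0.494) = 0.9880/1.494 = 0.6613 → 0.66
T̂ = 0.66(74) + 0.34(98.8) = 48.84 + 33.592 = 82.4320 → 82.432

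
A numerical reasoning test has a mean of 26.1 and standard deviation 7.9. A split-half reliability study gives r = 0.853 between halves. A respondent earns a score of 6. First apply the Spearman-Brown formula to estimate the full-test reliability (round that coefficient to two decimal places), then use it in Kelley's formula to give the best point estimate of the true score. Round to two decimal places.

7.61

Spearman-Brown: ρ = 2r/(1 + r) = 2(0.853)/(1 + 0.853) = 1.7060/1.853 = 0.9207 → 0.92
Kelley's formula gives T̂ = 0.92·6 + 0.08·26.1 = 5.52 + 2.088 = 7.608.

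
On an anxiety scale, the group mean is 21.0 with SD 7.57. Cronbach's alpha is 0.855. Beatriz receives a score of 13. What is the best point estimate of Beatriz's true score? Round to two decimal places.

14.16

T̂ = 0.855(13) + 0.145(21.0) = 11.115 + 3.0450 = 14.160 → 14.16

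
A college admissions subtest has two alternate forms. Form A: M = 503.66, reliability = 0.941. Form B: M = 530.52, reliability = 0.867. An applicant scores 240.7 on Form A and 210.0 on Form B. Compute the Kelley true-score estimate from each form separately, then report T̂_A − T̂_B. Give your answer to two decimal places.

T̂_A = 0.941(240.7) + 0.059(503.66) = 256.2146
T̂_B = 0.867(210.0) + 0.133(530.52) = 252.6292
T̂_A − T̂_B = 3.5855

3.59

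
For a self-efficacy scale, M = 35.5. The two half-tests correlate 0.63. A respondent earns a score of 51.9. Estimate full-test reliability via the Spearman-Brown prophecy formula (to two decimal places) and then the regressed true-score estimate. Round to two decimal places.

48.13

Spearman-Brown: ρ = 2r/(1 + r) = 2(0.63)/(1 + 0.63) = 1.260/1.63 = 0.7730 → 0.77
Weight the observed score by reliability and the mean by (1 − reliability): T̂ = 0.77·51.9 + 0.23·35.5 = 39.963 + 8.165 = 48.128.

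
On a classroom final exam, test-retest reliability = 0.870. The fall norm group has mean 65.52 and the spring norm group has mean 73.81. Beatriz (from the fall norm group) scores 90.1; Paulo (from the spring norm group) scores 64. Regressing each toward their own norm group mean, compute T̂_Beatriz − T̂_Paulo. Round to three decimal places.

21.629

T̂_Beatriz = 0.870(90.1) + 0.130(65.52) = 86.90460
T̂_Paulo = 0.870(64) + 0.130(73.81) = 65.27530
Difference = 86.90460 − 65.27530 = 21.62930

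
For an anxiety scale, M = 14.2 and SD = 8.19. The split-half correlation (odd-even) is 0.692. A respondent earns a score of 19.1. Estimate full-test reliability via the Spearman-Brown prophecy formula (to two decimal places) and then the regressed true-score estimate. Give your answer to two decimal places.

Spearman-Brown: ρ = 2r/(1 + r) = 2(0.692)/(1 + 0.692) = 1.3840/1.692 = 0.8180 → 0.82
T̂ = ρX + (1 − ρ)μ
  = 0.82 × 19.1 + 0.18 × 14.2
  = 15.662 + 2.556
  = 18.218
  ≈ 18.22

18.22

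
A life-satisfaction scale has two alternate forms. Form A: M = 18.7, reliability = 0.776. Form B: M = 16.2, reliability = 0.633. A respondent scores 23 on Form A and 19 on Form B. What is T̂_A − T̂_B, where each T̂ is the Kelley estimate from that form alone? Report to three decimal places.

T̂_A = 0.776(23) + 0.224(18.7) = 22.03680
T̂_B = 0.633(19) + 0.367(16.2) = 17.97240
T̂_A − T̂_B = 4.06440

4.064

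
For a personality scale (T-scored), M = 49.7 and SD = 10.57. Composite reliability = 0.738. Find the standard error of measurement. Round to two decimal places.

SEM = SD · √(1 − ρ) = 10.57 × √0.262 = 10.57 × 0.5119 = 5.410

5.41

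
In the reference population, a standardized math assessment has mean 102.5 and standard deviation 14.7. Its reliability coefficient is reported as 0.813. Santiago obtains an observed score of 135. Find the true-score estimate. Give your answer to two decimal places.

128.92

Weight the observed score by reliability and the mean by (1 − reliability): T̂ = 0.813·135 + 0.187·102.5 = 109.755 + 19.1675 = 128.922.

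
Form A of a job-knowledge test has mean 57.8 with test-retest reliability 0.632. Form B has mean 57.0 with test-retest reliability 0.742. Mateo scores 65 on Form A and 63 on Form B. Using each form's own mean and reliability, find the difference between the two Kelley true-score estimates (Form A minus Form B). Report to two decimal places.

T̂_A = 0.632(65) + 0.368(57.8) = 62.3504
T̂_B = 0.742(63) + 0.258(57.0) = 61.4520
T̂_A − T̂_B = 0.8984

0.90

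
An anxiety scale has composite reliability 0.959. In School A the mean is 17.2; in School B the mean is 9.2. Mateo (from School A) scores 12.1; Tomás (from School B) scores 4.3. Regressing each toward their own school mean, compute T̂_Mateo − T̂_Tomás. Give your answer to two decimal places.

7.81

T̂_Mateo = 0.959(12.1) + 0.041(17.2) = 12.3091
T̂_Tomás = 0.959(4.3) + 0.041(9.2) = 4.5009
Difference = 12.3091 − 4.5009 = 7.8082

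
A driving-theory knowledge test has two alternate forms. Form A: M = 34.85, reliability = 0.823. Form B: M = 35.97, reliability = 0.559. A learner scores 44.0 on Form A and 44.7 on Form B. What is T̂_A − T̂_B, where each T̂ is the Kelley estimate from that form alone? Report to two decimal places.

T̂_A = 0.823(44.0) + 0.177(34.85) = 42.3804
T̂_B = 0.559(44.7) + 0.441(35.97) = 40.8501
T̂_A − T̂_B = 1.5304

1.53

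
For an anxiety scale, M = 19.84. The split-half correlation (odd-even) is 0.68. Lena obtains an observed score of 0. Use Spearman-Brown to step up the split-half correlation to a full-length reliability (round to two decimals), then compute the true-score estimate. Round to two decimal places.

Spearman-Brown: ρ = 2r/(1 + r) = 2(0.68)/(1 + 0.68) = 1.360/1.68 = 0.8095 → 0.81
Weight the observed score by reliability and the mean by (1 − reliability): T̂ = 0.81·0 + 0.19·19.84 = 0.00 + 3.7696 = 3.770.

3.77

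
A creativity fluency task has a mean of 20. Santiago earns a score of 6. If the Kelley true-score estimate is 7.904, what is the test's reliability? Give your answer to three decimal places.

0.864

T̂ = ρX + (1 − ρ)μ  ⇒  T̂ − μ = ρ(X − μ)
ρ = (T̂ − μ)/(X − μ) = (7.904 − 20) / (6 − 20) = -12.096 / -14.0 = 0.86400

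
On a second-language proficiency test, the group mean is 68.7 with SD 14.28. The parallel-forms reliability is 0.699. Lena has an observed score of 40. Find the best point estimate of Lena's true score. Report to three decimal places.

Weight the observed score by reliability and the mean by (1 − reliability): T̂ = 0.699·40 + 0.301·68.7 = 27.960 + 20.6787 = 48.6387.

48.639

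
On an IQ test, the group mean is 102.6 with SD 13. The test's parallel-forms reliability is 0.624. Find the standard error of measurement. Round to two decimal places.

SEM = SD · √(1 − ρ) = 13 × √0.376 = 13 × 0.6132 = 7.971

7.97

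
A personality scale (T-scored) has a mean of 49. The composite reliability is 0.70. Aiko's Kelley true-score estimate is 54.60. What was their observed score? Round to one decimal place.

T̂ = ρX + (1 − ρ)μ  ⇒  X = (T̂ − (1 − ρ)μ) / ρ
X = (54.60 − 0.30 × 49) / 0.70 = (54.60 − 14.70) / 0.70 = 39.90 / 0.70 = 57.000

57.0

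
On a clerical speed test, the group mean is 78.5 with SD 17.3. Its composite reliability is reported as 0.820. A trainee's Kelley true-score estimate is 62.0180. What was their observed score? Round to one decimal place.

T̂ = ρX + (1 − ρ)μ  ⇒  X = (T̂ − (1 − ρ)μ) / ρ
X = (62.0180 − 0.180 × 78.5) / 0.820 = (62.0180 − 14.1300) / 0.820 = 47.8880 / 0.820 = 58.400

58.4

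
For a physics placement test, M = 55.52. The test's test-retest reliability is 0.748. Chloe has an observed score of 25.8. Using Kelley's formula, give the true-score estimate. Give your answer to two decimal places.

33.29

Weight the observed score by reliability and the mean by (1 − reliability): T̂ = 0.748·25.8 + 0.252·55.52 = 19.2984 + 13.99104 = 33.289.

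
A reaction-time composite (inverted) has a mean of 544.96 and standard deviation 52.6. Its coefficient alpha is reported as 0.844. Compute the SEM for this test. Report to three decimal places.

20.775

SEM = SD · √(1 − ρ) = 52.6 × √0.156 = 52.6 × 0.3950 = 20.7753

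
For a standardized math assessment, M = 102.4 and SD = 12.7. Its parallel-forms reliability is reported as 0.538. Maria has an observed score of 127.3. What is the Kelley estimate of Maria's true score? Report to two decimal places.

115.80

T̂ = 0.538(127.3) + 0.462(102.4) = 68.4874 + 47.3088 = 115.796 → 115.80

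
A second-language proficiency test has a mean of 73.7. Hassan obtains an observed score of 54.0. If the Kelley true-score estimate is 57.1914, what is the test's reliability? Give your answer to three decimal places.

0.838

T̂ = ρX + (1 − ρ)μ  ⇒  T̂ − μ = ρ(X − μ)
ρ = (T̂ − μ)/(X − μ) = (57.1914 − 73.7) / (54.0 − 73.7) = -16.5086 / -19.7 = 0.83800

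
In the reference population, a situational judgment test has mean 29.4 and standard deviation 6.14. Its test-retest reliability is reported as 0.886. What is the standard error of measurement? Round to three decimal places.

SEM = SD · √(1 − ρ) = 6.14 × √0.114 = 6.14 × 0.3376 = 2.0731

2.073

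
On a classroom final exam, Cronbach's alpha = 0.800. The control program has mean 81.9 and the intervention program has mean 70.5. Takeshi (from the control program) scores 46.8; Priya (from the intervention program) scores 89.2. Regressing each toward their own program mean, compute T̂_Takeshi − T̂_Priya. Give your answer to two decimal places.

-31.64

T̂_Takeshi = 0.800(46.8) + 0.200(81.9) = 53.8200
T̂_Priya = 0.800(89.2) + 0.200(70.5) = 85.4600
Difference = 53.8200 − 85.4600 = -31.6400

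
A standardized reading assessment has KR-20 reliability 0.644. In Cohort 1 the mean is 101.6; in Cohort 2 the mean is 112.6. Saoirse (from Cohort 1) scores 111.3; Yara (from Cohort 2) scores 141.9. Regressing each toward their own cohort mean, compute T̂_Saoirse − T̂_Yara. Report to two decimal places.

-23.62

T̂_Saoirse = 0.644(111.3) + 0.356(101.6) = 107.8468
T̂_Yara = 0.644(141.9) + 0.356(112.6) = 131.4692
Difference = 107.8468 − 131.4692 = -23.6224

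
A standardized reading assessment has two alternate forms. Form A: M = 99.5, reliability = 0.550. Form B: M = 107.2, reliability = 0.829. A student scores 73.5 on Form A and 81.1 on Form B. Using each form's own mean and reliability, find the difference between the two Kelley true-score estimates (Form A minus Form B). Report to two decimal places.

-0.36

T̂_A = 0.550(73.5) + 0.450(99.5) = 85.2000
T̂_B = 0.829(81.1) + 0.171(107.2) = 85.5631
T̂_A − T̂_B = -0.3631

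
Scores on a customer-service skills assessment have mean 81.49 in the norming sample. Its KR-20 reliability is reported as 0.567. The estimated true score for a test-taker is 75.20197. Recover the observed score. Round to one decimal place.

T̂ = ρX + (1 − ρ)μ  ⇒  X = (T̂ − (1 − ρ)μ) / ρ
X = (75.20197 − 0.433 × 81.49) / 0.567 = (75.20197 − 35.28517) / 0.567 = 39.91680 / 0.567 = 70.400

70.4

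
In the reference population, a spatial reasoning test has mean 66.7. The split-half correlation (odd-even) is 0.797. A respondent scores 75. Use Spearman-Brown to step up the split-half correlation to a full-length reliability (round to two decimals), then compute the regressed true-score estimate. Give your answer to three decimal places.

Spearman-Brown: ρ = 2r/(1 + r) = 2(0.797)/(1 + 0.797) = 1.5940/1.797 = 0.8870 → 0.89
Kelley's formula gives T̂ = 0.89·75 + 0.11·66.7 = 66.75 + 7.337 = 74.0870.

74.087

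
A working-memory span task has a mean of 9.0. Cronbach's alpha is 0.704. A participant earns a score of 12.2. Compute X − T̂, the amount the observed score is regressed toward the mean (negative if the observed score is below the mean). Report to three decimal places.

0.947

T̂ = 0.704(12.2) + 0.296(9.0) = 8.5888 + 2.6640 = 11.25280 → 11.2528
X − T̂ = 12.2 − 11.2528 = 0.9472 → 0.947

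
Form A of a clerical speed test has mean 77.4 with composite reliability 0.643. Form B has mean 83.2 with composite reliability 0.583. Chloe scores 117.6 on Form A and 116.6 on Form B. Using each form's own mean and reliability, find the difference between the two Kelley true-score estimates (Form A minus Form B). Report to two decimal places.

T̂_A = 0.643(117.6) + 0.357(77.4) = 103.2486
T̂_B = 0.583(116.6) + 0.417(83.2) = 102.6722
T̂_A − T̂_B = 0.5764

0.58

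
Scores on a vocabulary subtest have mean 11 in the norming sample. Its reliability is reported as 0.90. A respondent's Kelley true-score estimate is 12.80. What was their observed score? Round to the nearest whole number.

13

T̂ = ρX + (1 − ρ)μ  ⇒  X = (T̂ − (1 − ρ)μ) / ρ
X = (12.80 − 0.10 × 11) / 0.90 = (12.80 − 1.10) / 0.90 = 11.70 / 0.90 = 13.00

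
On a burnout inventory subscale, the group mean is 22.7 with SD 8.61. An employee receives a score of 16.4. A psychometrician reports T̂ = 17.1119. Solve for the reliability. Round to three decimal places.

0.887

T̂ = ρX + (1 − ρ)μ  ⇒  T̂ − μ = ρ(X − μ)
ρ = (T̂ − μ)/(X − μ) = (17.1119 − 22.7) / (16.4 − 22.7) = -5.5881 / -6.3 = 0.88700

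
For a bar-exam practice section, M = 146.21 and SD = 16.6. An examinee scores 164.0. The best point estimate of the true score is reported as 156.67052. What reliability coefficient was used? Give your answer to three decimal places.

T̂ = ρX + (1 − ρ)μ  ⇒  T̂ − μ = ρ(X − μ)
ρ = (T̂ − μ)/(X − μ) = (156.67052 − 146.21) / (164.0 − 146.21) = 10.46052 / 17.79 = 0.58800

0.588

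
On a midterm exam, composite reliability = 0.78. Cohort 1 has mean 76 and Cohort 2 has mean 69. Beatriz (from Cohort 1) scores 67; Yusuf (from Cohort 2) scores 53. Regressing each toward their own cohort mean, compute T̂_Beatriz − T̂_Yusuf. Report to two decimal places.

T̂_Beatriz = 0.78(67) + 0.22(76) = 68.9800
T̂_Yusuf = 0.78(53) + 0.22(69) = 56.5200
Difference = 68.9800 − 56.5200 = 12.4600

12.46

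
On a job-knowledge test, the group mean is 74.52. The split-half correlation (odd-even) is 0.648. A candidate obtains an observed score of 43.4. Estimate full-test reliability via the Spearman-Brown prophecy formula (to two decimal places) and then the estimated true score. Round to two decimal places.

49.94

Spearman-Brown: ρ = 2r/(1 + r) = 2(0.648)/(1 + 0.648) = 1.2960/1.648 = 0.7864 → 0.79
Regress the observed score toward the mean by the unreliability: T̂ = 0.79·43.4 + 0.21·74.52 = 34.286 + 15.6492 = 49.935.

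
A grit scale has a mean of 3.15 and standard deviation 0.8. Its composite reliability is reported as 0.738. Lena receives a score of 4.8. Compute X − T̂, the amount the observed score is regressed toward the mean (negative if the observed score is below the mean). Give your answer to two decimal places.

0.43

Weight the observed score by reliability and the mean by (1 − reliability): T̂ = 0.738·4.8 + 0.262·3.15 = 3.5424 + 0.82530 = 4.3677.
X − T̂ = 4.8 − 4.368 = 0.432 → 0.43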